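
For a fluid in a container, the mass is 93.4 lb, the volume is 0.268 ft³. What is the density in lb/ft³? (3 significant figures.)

349 lb/ft³

ρ is given directly by: ρ = m/V.
m = 93.4 lb = 42.37 kg; V = 0.268 ft³ = 0.007589 m³.
ρ = 5583 kg/m³
5583 kg/m³ × (1 lb/ft³ / 16.02 kg/m³) = 348.5 lb/ft³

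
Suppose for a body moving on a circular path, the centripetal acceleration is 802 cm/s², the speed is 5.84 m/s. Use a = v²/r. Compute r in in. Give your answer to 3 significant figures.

167 in

Solving a = v²/r for r: r = v²/a.
a = 802 cm/s² = 8.020 m/s²; v = 5.84 m/s.
r = 4.253 m
4.253 m × (1 in / 0.02540 m) = 167.4 in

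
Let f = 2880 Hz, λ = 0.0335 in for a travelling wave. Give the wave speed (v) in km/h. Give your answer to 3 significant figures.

Directly: v = fλ.
f = 2880 Hz; λ = 0.0335 in = 8.509×10^-4 m.
v = 2.451 m/s
2.451 m/s × (1 km/h / 0.2778 m/s) = 8.822 km/h

8.82 km/h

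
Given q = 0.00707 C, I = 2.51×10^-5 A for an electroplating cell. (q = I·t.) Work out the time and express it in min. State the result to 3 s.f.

Rearranging q = I·t for t: t = q/I.
q = 0.00707 C; I = 2.51×10^-5 A.
t = 281.7 s
281.7 s × (1 min / 60.00 s) = 4.695 min

4.69 min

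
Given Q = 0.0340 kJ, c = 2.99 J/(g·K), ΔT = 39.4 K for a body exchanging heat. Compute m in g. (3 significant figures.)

Rearranging: m = Q/(c·ΔT).
Q = 0.0340 kJ = 34.00 J; c = 2.99 J/(g·K) = 2990 J/(kg·K); ΔT = 39.4 K.
m = 2.886×10^-4 kg
2.886×10^-4 kg × (1 g / 0.001000 kg) = 0.2886 g

0.289 g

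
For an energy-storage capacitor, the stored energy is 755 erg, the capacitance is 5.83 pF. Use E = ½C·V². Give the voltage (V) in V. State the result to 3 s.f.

5090 V

Rearranging: V = √(2E/C).
E = 755 erg = 7.550×10^-5 J; C = 5.83 pF = 5.830×10^-12 F.
V = 5089 V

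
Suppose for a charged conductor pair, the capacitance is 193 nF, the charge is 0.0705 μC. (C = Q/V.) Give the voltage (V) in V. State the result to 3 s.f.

Rearranging C = Q/V for V: V = Q/C.
C = 193 nF = 1.930×10^-7 F; Q = 0.0705 μC = 7.050×10^-8 C.
V = 0.3653 V  (the unit combination reduces to kg·m²/(A·s³) = V)

0.365 V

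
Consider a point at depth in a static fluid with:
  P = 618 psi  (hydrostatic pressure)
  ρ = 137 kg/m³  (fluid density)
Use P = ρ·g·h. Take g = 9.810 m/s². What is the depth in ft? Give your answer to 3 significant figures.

10400 ft

Solving P = ρ·g·h for h: h = P/(ρ·g).
P = 618 psi = 4.261×10^6 Pa; ρ = 137 kg/m³; g = 9.810 m/s².
h = 3170 m
3170 m × (1 ft / 0.3048 m) = 10402 ft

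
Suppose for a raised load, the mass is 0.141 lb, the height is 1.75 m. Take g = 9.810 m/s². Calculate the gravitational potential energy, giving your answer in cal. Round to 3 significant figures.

Directly: PE = mgh.
m = 0.141 lb = 0.06396 kg; h = 1.75 m; g = 9.810 m/s².
PE = 1.098 J
1.098 J × (1 cal / 4.184 J) = 0.2624 cal

0.262 cal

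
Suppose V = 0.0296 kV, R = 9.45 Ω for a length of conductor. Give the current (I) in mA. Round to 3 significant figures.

3130 mA

From Ohm's law: I = V/R.
V = 0.0296 kV = 29.60 V; R = 9.45 Ω.
I = 3.132 A
3.132 A × (1 mA / 0.001000 A) = 3132 mA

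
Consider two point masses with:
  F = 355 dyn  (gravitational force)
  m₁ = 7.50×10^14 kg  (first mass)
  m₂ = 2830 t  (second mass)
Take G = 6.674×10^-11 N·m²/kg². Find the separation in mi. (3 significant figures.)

Rearranging F = G·m₁·m₂/r² for r: r = √(G·m₁m₂/F).
F = 355 dyn = 0.003550 N; m₁ = 7.50×10^14 kg; m₂ = 2830 t = 2.830×10^6 kg; G = 6.674×10^-11 N·m²/kg².
r = 6.317×10^6 m
6.317×10^6 m × (1 mi / 1609 m) = 3925 mi

3930 mi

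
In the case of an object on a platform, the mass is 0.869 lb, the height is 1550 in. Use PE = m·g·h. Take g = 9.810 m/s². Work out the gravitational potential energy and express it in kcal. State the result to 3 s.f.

PE is given directly by: PE = mgh.
m = 0.869 lb = 0.3942 kg; h = 1550 in = 39.37 m; g = 9.810 m/s².
PE = 152.2 J
152.2 J × (1 kcal / 4184 J) = 0.03639 kcal

0.0364 kcal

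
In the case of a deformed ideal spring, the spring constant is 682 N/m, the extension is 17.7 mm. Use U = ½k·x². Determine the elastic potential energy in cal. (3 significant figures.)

U is given directly by: U = ½kx².
k = 682 N/m; x = 17.7 mm = 0.01770 m.
U = 0.1068 J
0.1068 J × (1 cal / 4.184 J) = 0.02553 cal

0.0255 cal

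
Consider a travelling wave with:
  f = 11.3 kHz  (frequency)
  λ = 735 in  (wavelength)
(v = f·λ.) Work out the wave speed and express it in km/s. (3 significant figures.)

211 km/s

v is given directly by: v = fλ.
f = 11.3 kHz = 11300 Hz; λ = 735 in = 18.67 m.
v = 2.110×10^5 m/s
2.110×10^5 m/s × (1 km/s / 1000 m/s) = 211.0 km/s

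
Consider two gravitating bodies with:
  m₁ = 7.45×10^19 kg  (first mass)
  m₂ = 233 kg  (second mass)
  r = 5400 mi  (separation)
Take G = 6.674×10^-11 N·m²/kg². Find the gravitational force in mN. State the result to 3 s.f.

From Newton's law of gravitation: F = Gm₁m₂/r².
m₁ = 7.45×10^19 kg; m₂ = 233 kg; r = 5400 mi = 8.690×10^6 m; G = 6.674×10^-11 N·m²/kg².
F = 0.01534 N
0.01534 N × (1 mN / 0.001000 N) = 15.34 mN

15.3 mN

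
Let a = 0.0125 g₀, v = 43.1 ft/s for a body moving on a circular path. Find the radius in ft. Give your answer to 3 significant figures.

4620 ft

Rearranging: r = v²/a.
a = 0.0125 g₀ = 0.1226 m/s²; v = 43.1 ft/s = 13.14 m/s.
r = 1408 m
1408 m × (1 ft / 0.3048 m) = 4619 ft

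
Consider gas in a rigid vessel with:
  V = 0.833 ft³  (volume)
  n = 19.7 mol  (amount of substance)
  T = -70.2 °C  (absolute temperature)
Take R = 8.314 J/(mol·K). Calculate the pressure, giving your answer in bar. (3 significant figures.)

14.1 bar

From the ideal-gas law: P = nRT/V.
V = 0.833 ft³ = 0.02359 m³; n = 19.7 mol; T = -70.2 °C = 202.9 K; R = 8.314 J/(mol·K).
P = 1.409×10^6 Pa  (the unit combination reduces to kg/(m·s²) = Pa)
1.409×10^6 Pa × (1 bar / 1.000×10^5 Pa) = 14.09 bar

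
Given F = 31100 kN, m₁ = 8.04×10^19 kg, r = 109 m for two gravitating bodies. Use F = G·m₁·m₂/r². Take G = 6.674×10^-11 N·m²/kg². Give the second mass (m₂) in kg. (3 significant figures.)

Rearranging: m₂ = F·r²/(G·m₁).
F = 31100 kN = 3.110×10^7 N; m₁ = 8.04×10^19 kg; r = 109 m; G = 6.674×10^-11 N·m²/kg².
m₂ = 68.86 kg

68.9 kg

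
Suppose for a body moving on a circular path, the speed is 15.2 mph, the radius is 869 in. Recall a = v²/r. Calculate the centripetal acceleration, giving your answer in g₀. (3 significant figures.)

Directly: a = v²/r.
v = 15.2 mph = 6.795 m/s; r = 869 in = 22.07 m.
a = 2.092 m/s²
2.092 m/s² × (1 g₀ / 9.807 m/s²) = 0.2133 g₀

0.213 g₀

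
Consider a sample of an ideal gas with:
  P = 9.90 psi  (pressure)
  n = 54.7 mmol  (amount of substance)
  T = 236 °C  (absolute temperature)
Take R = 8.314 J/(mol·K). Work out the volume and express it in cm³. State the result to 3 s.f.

3390 cm³

From the ideal-gas law: V = nRT/P.
P = 9.90 psi = 68258 Pa; n = 54.7 mmol = 0.05470 mol; T = 236 °C = 509.1 K; R = 8.314 J/(mol·K).
V = 0.003392 m³
0.003392 m³ × (1 cm³ / 1.000×10^-6 m³) = 3392 cm³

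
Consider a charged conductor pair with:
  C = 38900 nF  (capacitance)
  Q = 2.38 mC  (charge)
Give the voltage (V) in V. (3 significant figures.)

61.2 V

Rearranging C = Q/V for V: V = Q/C.
C = 38900 nF = 3.890×10^-5 F; Q = 2.38 mC = 0.002380 C.
V = 61.18 V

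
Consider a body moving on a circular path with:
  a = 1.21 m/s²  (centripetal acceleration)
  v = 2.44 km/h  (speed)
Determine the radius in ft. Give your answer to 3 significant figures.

1.25 ft

Solving a = v²/r for r: r = v²/a.
a = 1.21 m/s²; v = 2.44 km/h = 0.6778 m/s.
r = 0.3797 m
0.3797 m × (1 ft / 0.3048 m) = 1.246 ft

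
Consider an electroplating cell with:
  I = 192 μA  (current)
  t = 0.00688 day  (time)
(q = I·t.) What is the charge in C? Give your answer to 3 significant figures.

0.114 C

Directly: q = It.
I = 192 μA = 1.920×10^-4 A; t = 0.00688 day = 594.4 s.
q = 0.1141 C  (the unit combination reduces to A·s = C)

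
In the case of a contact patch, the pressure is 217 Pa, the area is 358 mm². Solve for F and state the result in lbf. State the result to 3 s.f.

Rearranging P = F/A for F: F = P·A.
P = 217 Pa; A = 358 mm² = 3.580×10^-4 m².
F = 0.07769 N  (the unit combination reduces to kg·m/s² = N)
0.07769 N × (1 lbf / 4.448 N) = 0.01746 lbf

0.0175 lbf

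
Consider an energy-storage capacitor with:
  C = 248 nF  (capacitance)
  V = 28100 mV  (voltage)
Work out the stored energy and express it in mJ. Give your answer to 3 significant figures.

0.0979 mJ

E is given directly by: E = ½CV².
C = 248 nF = 2.480×10^-7 F; V = 28100 mV = 28.10 V.
E = 9.791×10^-5 J
9.791×10^-5 J × (1 mJ / 0.001000 J) = 0.09791 mJ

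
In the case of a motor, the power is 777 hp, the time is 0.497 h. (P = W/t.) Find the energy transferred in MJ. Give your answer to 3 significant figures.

1040 MJ

Rearranging: W = P·t.
P = 777 hp = 5.794×10^5 W; t = 0.497 h = 1789 s.
W = 1.037×10^9 J  (the unit combination reduces to kg·m²/s² = J)
1.037×10^9 J × (1 MJ / 1.000×10^6 J) = 1037 MJ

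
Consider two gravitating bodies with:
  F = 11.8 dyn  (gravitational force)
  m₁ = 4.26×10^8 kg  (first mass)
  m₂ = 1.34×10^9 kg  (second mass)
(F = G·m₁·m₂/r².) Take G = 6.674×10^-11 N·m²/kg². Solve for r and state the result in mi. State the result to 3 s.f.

353 mi

From Newton's law of gravitation: r = √(G·m₁m₂/F).
F = 11.8 dyn = 1.180×10^-4 N; m₁ = 4.26×10^8 kg; m₂ = 1.34×10^9 kg; G = 6.674×10^-11 N·m²/kg².
r = 5.682×10^5 m
5.682×10^5 m × (1 mi / 1609 m) = 353.1 mi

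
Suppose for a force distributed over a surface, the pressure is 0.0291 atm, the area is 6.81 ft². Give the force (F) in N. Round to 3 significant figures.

1870 N

Solving P = F/A for F: F = P·A.
P = 0.0291 atm = 2949 Pa; A = 6.81 ft² = 0.6327 m².
F = 1865 N  (the unit combination reduces to kg·m/s² = N)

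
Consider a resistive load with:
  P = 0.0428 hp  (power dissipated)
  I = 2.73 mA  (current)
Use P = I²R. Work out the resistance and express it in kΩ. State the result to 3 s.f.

Solving P = I²R for R: R = P/I².
P = 0.0428 hp = 31.92 W; I = 2.73 mA = 0.002730 A.
R = 4.282×10^6 Ω
4.282×10^6 Ω × (1 kΩ / 1000 Ω) = 4282 kΩ

4280 kΩ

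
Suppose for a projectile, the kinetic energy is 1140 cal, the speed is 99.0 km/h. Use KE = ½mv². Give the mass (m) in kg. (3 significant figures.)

12.6 kg

Rearranging KE = ½mv² for m: m = 2·KE/v².
KE = 1140 cal = 4770 J; v = 99.0 km/h = 27.50 m/s.
m = 12.61 kg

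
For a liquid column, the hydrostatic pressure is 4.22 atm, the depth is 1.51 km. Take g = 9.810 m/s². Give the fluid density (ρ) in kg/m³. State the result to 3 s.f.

Rearranging P = ρ·g·h for ρ: ρ = P/(g·h).
P = 4.22 atm = 4.276×10^5 Pa; h = 1.51 km = 1510 m; g = 9.810 m/s².
ρ = 28.87 kg/m³

28.9 kg/m³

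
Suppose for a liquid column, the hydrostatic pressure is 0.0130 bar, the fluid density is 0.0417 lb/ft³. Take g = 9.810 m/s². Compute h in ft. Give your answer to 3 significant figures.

651 ft

Rearranging P = ρ·g·h for h: h = P/(ρ·g).
P = 0.0130 bar = 1300 Pa; ρ = 0.0417 lb/ft³ = 0.6680 kg/m³; g = 9.810 m/s².
h = 198.4 m
198.4 m × (1 ft / 0.3048 m) = 650.9 ft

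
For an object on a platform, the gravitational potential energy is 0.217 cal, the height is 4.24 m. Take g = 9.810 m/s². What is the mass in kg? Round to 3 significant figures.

Solving PE = m·g·h for m: m = PE/(g·h).
PE = 0.217 cal = 0.9079 J; h = 4.24 m; g = 9.810 m/s².
m = 0.02183 kg

0.0218 kg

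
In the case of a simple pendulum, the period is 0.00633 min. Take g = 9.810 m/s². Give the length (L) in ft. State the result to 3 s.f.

0.118 ft

Solving T = 2π√(L/g) for L: L = g·(T/2π)².
T = 0.00633 min = 0.3798 s; g = 9.810 m/s².
L = 0.03584 m
0.03584 m × (1 ft / 0.3048 m) = 0.1176 ft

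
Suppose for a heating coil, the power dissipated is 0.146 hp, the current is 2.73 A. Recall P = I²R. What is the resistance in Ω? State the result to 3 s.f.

Rearranging P = I²R for R: R = P/I².
P = 0.146 hp = 108.9 W; I = 2.73 A.
R = 14.61 Ω

14.6 Ω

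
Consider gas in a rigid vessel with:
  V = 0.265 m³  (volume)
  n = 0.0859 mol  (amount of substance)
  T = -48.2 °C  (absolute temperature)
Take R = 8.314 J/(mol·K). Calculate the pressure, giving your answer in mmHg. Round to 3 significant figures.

From the ideal-gas law: P = nRT/V.
V = 0.265 m³; n = 0.0859 mol; T = -48.2 °C = 224.9 K; R = 8.314 J/(mol·K).
P = 606.2 Pa  (the unit combination reduces to kg/(m·s²) = Pa)
606.2 Pa × (1 mmHg / 133.3 Pa) = 4.547 mmHg

4.55 mmHg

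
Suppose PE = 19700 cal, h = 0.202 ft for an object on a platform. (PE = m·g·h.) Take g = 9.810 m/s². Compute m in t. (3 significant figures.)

Solving PE = m·g·h for m: m = PE/(g·h).
PE = 19700 cal = 82425 J; h = 0.202 ft = 0.06157 m; g = 9.810 m/s².
m = 1.365×10^5 kg
1.365×10^5 kg × (1 t / 1000 kg) = 136.5 t

136 t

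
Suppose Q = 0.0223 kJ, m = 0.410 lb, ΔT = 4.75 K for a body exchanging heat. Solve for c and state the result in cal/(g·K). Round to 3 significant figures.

0.00603 cal/(g·K)

Solving Q = m·c·ΔT for c: c = Q/(m·ΔT).
Q = 0.0223 kJ = 22.30 J; m = 0.410 lb = 0.1860 kg; ΔT = 4.75 K.
c = 25.24 J/(kg·K)
25.24 J/(kg·K) × (1 cal/(g·K) / 4184 J/(kg·K)) = 0.006034 cal/(g·K)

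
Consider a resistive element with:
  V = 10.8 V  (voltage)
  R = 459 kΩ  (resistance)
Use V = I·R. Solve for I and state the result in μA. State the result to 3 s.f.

From Ohm's law: I = V/R.
V = 10.8 V; R = 459 kΩ = 4.590×10^5 Ω.
I = 2.353×10^-5 A
2.353×10^-5 A × (1 μA / 1.000×10^-6 A) = 23.53 μA

23.5 μA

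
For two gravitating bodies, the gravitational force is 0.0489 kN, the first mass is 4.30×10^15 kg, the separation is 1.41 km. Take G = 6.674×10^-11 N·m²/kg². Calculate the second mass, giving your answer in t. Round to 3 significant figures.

0.339 t

Rearranging F = G·m₁·m₂/r² for m₂: m₂ = F·r²/(G·m₁).
F = 0.0489 kN = 48.90 N; m₁ = 4.30×10^15 kg; r = 1.41 km = 1410 m; G = 6.674×10^-11 N·m²/kg².
m₂ = 338.8 kg
338.8 kg × (1 t / 1000 kg) = 0.3388 t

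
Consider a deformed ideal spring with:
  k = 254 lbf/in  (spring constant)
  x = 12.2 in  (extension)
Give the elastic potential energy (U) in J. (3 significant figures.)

Directly: U = ½kx².
k = 254 lbf/in = 44482 N/m; x = 12.2 in = 0.3099 m.
U = 2136 J  (the unit combination reduces to kg·m²/s² = J)

2140 J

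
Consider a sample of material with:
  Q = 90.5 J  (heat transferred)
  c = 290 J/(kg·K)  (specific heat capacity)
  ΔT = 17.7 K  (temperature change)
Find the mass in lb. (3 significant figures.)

0.0389 lb

Rearranging Q = m·c·ΔT for m: m = Q/(c·ΔT).
Q = 90.5 J; c = 290 J/(kg·K); ΔT = 17.7 K.
m = 0.01763 kg
0.01763 kg × (1 lb / 0.4536 kg) = 0.03887 lb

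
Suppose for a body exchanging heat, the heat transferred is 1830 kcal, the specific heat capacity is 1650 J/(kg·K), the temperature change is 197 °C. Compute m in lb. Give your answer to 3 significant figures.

51.9 lb

Rearranging Q = m·c·ΔT for m: m = Q/(c·ΔT).
Q = 1830 kcal = 7.657×10^6 J; c = 1650 J/(kg·K); ΔT = 197 °C = 197.0 K.
m = 23.56 kg
23.56 kg × (1 lb / 0.4536 kg) = 51.93 lb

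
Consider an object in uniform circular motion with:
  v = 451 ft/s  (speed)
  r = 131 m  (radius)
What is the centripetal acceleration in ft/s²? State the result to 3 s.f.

473 ft/s²

Directly: a = v²/r.
v = 451 ft/s = 137.5 m/s; r = 131 m.
a = 144.2 m/s²
144.2 m/s² × (1 ft/s² / 0.3048 m/s²) = 473.3 ft/s²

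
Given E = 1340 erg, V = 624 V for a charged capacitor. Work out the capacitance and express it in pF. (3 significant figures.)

Rearranging E = ½C·V² for C: C = 2E/V².
E = 1340 erg = 1.340×10^-4 J; V = 624 V.
C = 6.883×10^-10 F
6.883×10^-10 F × (1 pF / 1.000×10^-12 F) = 688.3 pF

688 pF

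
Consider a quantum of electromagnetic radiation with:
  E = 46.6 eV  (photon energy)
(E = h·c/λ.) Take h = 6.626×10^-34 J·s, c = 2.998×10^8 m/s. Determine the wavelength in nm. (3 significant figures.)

Solving E = h·c/λ for λ: λ = hc/E.
E = 46.6 eV = 7.466×10^-18 J; h = 6.626×10^-34 J·s; c = 2.998×10^8 m/s.
λ = 2.661×10^-8 m
2.661×10^-8 m × (1 nm / 1.000×10^-9 m) = 26.61 nm

26.6 nm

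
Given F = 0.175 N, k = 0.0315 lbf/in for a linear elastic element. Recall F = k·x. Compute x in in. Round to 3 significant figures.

Rearranging F = k·x for x: x = F/k.
F = 0.175 N; k = 0.0315 lbf/in = 5.516 N/m.
x = 0.03172 m
0.03172 m × (1 in / 0.02540 m) = 1.249 in

1.25 in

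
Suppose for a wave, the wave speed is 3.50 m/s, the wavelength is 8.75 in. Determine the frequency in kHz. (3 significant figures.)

Solving v = f·λ for f: f = v/λ.
v = 3.50 m/s; λ = 8.75 in = 0.2223 m.
f = 15.75 Hz
15.75 Hz × (1 kHz / 1000 Hz) = 0.01575 kHz

0.0157 kHz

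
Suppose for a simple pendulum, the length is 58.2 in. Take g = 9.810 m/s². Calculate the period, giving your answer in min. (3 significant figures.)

Directly: T = 2π√(L/g).
L = 58.2 in = 1.478 m; g = 9.810 m/s².
T = 2.439 s
2.439 s × (1 min / 60.00 s) = 0.04065 min

0.0407 min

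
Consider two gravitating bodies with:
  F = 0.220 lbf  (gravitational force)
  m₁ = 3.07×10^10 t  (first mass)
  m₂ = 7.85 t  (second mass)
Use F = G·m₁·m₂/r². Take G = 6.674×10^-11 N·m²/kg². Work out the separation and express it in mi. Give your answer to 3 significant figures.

Rearranging: r = √(G·m₁m₂/F).
F = 0.220 lbf = 0.9786 N; m₁ = 3.07×10^10 t = 3.070×10^13 kg; m₂ = 7.85 t = 7850 kg; G = 6.674×10^-11 N·m²/kg².
r = 4054 m
4054 m × (1 mi / 1609 m) = 2.519 mi

2.52 mi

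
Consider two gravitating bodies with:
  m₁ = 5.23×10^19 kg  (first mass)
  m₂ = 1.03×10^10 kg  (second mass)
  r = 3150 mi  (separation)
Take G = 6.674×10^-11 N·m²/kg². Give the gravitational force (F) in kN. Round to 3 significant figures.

F is given directly by: F = Gm₁m₂/r².
m₁ = 5.23×10^19 kg; m₂ = 1.03×10^10 kg; r = 3150 mi = 5.069×10^6 m; G = 6.674×10^-11 N·m²/kg².
F = 1.399×10^6 N  (the unit combination reduces to kg·m/s² = N)
1.399×10^6 N × (1 kN / 1000 N) = 1399 kN

1400 kN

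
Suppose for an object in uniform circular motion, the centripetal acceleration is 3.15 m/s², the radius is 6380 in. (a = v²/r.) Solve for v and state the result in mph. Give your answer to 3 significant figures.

50.5 mph

Rearranging a = v²/r for v: v = √(a·r).
a = 3.15 m/s²; r = 6380 in = 162.1 m.
v = 22.59 m/s
22.59 m/s × (1 mph / 0.4470 m/s) = 50.54 mph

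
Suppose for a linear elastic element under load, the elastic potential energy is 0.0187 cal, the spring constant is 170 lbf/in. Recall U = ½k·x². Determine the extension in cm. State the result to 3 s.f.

0.229 cm

Solving U = ½k·x² for x: x = √(2U/k).
U = 0.0187 cal = 0.07824 J; k = 170 lbf/in = 29772 N/m.
x = 0.002293 m
0.002293 m × (1 cm / 0.01000 m) = 0.2293 cm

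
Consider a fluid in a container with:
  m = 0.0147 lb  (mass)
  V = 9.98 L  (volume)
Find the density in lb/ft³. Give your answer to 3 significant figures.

Directly: ρ = m/V.
m = 0.0147 lb = 0.006668 kg; V = 9.98 L = 0.009980 m³.
ρ = 0.6681 kg/m³
0.6681 kg/m³ × (1 lb/ft³ / 16.02 kg/m³) = 0.04171 lb/ft³

0.0417 lb/ft³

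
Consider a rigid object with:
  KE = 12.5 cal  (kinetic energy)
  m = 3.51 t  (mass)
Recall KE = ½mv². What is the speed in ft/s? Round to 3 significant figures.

Rearranging: v = √(2·KE/m).
KE = 12.5 cal = 52.30 J; m = 3.51 t = 3510 kg.
v = 0.1726 m/s
0.1726 m/s × (1 ft/s / 0.3048 m/s) = 0.5664 ft/s

0.566 ft/s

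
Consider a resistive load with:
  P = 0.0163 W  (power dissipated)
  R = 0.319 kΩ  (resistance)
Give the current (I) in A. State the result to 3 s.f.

Solving P = I²R for I: I = √(P/R).
P = 0.0163 W; R = 0.319 kΩ = 319.0 Ω.
I = 0.007148 A

0.00715 A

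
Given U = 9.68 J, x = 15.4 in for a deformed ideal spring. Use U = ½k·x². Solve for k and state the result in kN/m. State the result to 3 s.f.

Rearranging: k = 2U/x².
U = 9.68 J; x = 15.4 in = 0.3912 m.
k = 126.5 N/m
126.5 N/m × (1 kN/m / 1000 N/m) = 0.1265 kN/m

0.127 kN/m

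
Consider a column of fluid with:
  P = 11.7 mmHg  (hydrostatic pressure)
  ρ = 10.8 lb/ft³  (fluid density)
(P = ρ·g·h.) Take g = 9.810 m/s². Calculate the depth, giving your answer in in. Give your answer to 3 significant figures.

36.2 in

Solving P = ρ·g·h for h: h = P/(ρ·g).
P = 11.7 mmHg = 1560 Pa; ρ = 10.8 lb/ft³ = 173.0 kg/m³; g = 9.810 m/s².
h = 0.9191 m
0.9191 m × (1 in / 0.02540 m) = 36.19 in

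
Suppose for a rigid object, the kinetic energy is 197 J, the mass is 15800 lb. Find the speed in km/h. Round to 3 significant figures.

0.844 km/h

Solving KE = ½mv² for v: v = √(2·KE/m).
KE = 197 J; m = 15800 lb = 7167 kg.
v = 0.2345 m/s
0.2345 m/s × (1 km/h / 0.2778 m/s) = 0.8441 km/h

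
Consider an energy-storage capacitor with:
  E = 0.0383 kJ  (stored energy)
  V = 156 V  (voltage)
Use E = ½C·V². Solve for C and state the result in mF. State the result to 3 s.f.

Rearranging: C = 2E/V².
E = 0.0383 kJ = 38.30 J; V = 156 V.
C = 0.003148 F
0.003148 F × (1 mF / 0.001000 F) = 3.148 mF

3.15 mF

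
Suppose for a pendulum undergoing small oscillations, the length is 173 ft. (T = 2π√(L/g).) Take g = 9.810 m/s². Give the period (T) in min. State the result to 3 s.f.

0.243 min

T is given directly by: T = 2π√(L/g).
L = 173 ft = 52.73 m; g = 9.810 m/s².
T = 14.57 s
14.57 s × (1 min / 60.00 s) = 0.2428 min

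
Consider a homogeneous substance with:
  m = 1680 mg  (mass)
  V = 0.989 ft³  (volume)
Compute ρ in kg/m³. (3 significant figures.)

Directly: ρ = m/V.
m = 1680 mg = 0.001680 kg; V = 0.989 ft³ = 0.02801 m³.
ρ = 0.05999 kg/m³

0.0600 kg/m³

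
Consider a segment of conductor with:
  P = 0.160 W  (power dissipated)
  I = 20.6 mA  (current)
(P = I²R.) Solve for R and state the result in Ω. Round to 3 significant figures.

Solving P = I²R for R: R = P/I².
P = 0.160 W; I = 20.6 mA = 0.02060 A.
R = 377.0 Ω

377 Ω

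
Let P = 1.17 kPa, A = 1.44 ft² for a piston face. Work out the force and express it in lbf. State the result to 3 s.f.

35.2 lbf

Rearranging: F = P·A.
P = 1.17 kPa = 1170 Pa; A = 1.44 ft² = 0.1338 m².
F = 156.5 N
156.5 N × (1 lbf / 4.448 N) = 35.19 lbf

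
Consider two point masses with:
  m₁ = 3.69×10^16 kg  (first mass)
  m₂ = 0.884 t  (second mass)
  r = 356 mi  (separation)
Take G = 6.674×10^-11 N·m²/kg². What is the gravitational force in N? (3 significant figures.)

0.00663 N

Directly: F = Gm₁m₂/r².
m₁ = 3.69×10^16 kg; m₂ = 0.884 t = 884.0 kg; r = 356 mi = 5.729×10^5 m; G = 6.674×10^-11 N·m²/kg².
F = 0.006632 N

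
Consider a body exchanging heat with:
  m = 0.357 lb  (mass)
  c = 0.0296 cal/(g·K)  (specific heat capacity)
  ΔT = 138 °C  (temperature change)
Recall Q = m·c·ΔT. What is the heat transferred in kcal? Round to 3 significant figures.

0.661 kcal

Directly: Q = mcΔT.
m = 0.357 lb = 0.1619 kg; c = 0.0296 cal/(g·K) = 123.8 J/(kg·K); ΔT = 138 °C = 138.0 K.
Q = 2768 J
2768 J × (1 kcal / 4184 J) = 0.6615 kcal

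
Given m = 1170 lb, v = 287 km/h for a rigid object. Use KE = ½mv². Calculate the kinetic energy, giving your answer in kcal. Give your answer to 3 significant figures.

403 kcal

KE is given directly by: KE = ½mv².
m = 1170 lb = 530.7 kg; v = 287 km/h = 79.72 m/s.
KE = 1.686×10^6 J
1.686×10^6 J × (1 kcal / 4184 J) = 403.1 kcal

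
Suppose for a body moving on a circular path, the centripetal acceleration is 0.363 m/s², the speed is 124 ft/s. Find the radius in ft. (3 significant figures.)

12900 ft

Rearranging: r = v²/a.
a = 0.363 m/s²; v = 124 ft/s = 37.80 m/s.
r = 3935 m
3935 m × (1 ft / 0.3048 m) = 12911 ft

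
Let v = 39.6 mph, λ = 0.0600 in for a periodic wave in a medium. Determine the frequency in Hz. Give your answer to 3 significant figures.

11600 Hz

Rearranging v = f·λ for f: f = v/λ.
v = 39.6 mph = 17.70 m/s; λ = 0.0600 in = 0.001524 m.
f = 11616 Hz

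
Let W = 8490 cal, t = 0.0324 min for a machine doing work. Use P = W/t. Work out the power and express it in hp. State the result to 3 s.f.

P is given directly by: P = W/t.
W = 8490 cal = 35522 J; t = 0.0324 min = 1.944 s.
P = 18273 W
18273 W × (1 hp / 745.7 W) = 24.50 hp

24.5 hp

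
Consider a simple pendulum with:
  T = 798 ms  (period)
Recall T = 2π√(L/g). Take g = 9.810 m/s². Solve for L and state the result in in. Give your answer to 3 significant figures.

Rearranging: L = g·(T/2π)².
T = 798 ms = 0.7980 s; g = 9.810 m/s².
L = 0.1582 m
0.1582 m × (1 in / 0.02540 m) = 6.230 in

6.23 in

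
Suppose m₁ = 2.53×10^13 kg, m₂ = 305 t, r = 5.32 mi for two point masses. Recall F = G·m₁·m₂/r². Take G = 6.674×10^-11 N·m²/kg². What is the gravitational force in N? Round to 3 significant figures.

7.03 N

F is given directly by: F = Gm₁m₂/r².
m₁ = 2.53×10^13 kg; m₂ = 305 t = 3.050×10^5 kg; r = 5.32 mi = 8562 m; G = 6.674×10^-11 N·m²/kg².
F = 7.026 N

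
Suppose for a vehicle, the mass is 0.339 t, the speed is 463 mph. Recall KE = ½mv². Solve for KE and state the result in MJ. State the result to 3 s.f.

7.26 MJ

Directly: KE = ½mv².
m = 0.339 t = 339.0 kg; v = 463 mph = 207.0 m/s.
KE = 7.261×10^6 J  (the unit combination reduces to kg·m²/s² = J)
7.261×10^6 J × (1 MJ / 1.000×10^6 J) = 7.261 MJ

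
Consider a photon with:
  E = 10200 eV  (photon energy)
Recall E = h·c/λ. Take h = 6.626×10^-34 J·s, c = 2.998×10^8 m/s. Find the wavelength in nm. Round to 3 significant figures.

Rearranging E = h·c/λ for λ: λ = hc/E.
E = 10200 eV = 1.634×10^-15 J; h = 6.626×10^-34 J·s; c = 2.998×10^8 m/s.
λ = 1.216×10^-10 m
1.216×10^-10 m × (1 nm / 1.000×10^-9 m) = 0.1216 nm

0.122 nm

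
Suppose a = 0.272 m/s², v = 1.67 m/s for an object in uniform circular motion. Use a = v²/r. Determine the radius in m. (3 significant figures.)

Solving a = v²/r for r: r = v²/a.
a = 0.272 m/s²; v = 1.67 m/s.
r = 10.25 m

10.3 m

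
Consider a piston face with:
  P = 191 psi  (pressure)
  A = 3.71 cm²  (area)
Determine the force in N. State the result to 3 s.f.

489 N

Rearranging: F = P·A.
P = 191 psi = 1.317×10^6 Pa; A = 3.71 cm² = 3.710×10^-4 m².
F = 488.6 N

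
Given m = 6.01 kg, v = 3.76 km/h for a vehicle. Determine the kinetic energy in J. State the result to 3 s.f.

3.28 J

Directly: KE = ½mv².
m = 6.01 kg; v = 3.76 km/h = 1.044 m/s.
KE = 3.278 J  (the unit combination reduces to kg·m²/s² = J)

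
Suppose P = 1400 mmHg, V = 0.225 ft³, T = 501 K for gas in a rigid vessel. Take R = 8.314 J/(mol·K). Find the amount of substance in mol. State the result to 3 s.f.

Rearranging PV = nRT for n: n = PV/(RT).
P = 1400 mmHg = 1.867×10^5 Pa; V = 0.225 ft³ = 0.006371 m³; T = 501 K; R = 8.314 J/(mol·K).
n = 0.2855 mol

0.286 mol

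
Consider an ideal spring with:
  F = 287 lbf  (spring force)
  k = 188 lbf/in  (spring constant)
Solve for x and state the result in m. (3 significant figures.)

0.0388 m

From Hooke's law: x = F/k.
F = 287 lbf = 1277 N; k = 188 lbf/in = 32924 N/m.
x = 0.03878 m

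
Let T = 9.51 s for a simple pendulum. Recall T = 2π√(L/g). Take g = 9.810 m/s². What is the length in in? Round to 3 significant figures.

885 in

Solving T = 2π√(L/g) for L: L = g·(T/2π)².
T = 9.51 s; g = 9.810 m/s².
L = 22.47 m
22.47 m × (1 in / 0.02540 m) = 884.8 in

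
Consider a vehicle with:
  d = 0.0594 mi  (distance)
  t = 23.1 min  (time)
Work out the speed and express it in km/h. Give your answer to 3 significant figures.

Directly: v = d/t.
d = 0.0594 mi = 95.60 m; t = 23.1 min = 1386 s.
v = 0.06897 m/s
0.06897 m/s × (1 km/h / 0.2778 m/s) = 0.2483 km/h

0.248 km/h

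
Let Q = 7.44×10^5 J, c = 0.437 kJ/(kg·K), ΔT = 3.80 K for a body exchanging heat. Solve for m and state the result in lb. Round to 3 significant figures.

Rearranging Q = m·c·ΔT for m: m = Q/(c·ΔT).
Q = 7.44×10^5 J; c = 0.437 kJ/(kg·K) = 437.0 J/(kg·K); ΔT = 3.80 K.
m = 448.0 kg
448.0 kg × (1 lb / 0.4536 kg) = 987.7 lb

988 lb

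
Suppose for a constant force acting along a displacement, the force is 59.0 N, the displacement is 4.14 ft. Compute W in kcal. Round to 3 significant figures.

0.0178 kcal

W is given directly by: W = F·d.
F = 59.0 N; d = 4.14 ft = 1.262 m.
W = 74.45 J  (the unit combination reduces to kg·m²/s² = J)
74.45 J × (1 kcal / 4184 J) = 0.01779 kcal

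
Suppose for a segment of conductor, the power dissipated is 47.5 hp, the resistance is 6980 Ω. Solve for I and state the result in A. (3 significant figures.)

2.25 A

Solving P = I²R for I: I = √(P/R).
P = 47.5 hp = 35421 W; R = 6980 Ω.
I = 2.253 A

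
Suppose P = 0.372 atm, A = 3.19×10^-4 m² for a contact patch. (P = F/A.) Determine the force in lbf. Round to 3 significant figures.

2.70 lbf

Solving P = F/A for F: F = P·A.
P = 0.372 atm = 37693 Pa; A = 3.19×10^-4 m².
F = 12.02 N
12.02 N × (1 lbf / 4.448 N) = 2.703 lbf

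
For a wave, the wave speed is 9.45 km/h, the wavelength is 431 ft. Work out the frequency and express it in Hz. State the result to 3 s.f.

0.0200 Hz

Rearranging v = f·λ for f: f = v/λ.
v = 9.45 km/h = 2.625 m/s; λ = 431 ft = 131.4 m.
f = 0.01998 Hz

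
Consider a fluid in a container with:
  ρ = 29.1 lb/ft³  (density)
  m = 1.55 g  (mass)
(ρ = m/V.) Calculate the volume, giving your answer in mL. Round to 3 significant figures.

Solving ρ = m/V for V: V = m/ρ.
ρ = 29.1 lb/ft³ = 466.1 kg/m³; m = 1.55 g = 0.001550 kg.
V = 3.325×10^-6 m³
3.325×10^-6 m³ × (1 mL / 1.000×10^-6 m³) = 3.325 mL

3.33 mL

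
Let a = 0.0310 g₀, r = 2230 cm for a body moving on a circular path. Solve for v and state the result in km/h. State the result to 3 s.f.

9.37 km/h

Rearranging a = v²/r for v: v = √(a·r).
a = 0.0310 g₀ = 0.3040 m/s²; r = 2230 cm = 22.30 m.
v = 2.604 m/s
2.604 m/s × (1 km/h / 0.2778 m/s) = 9.373 km/h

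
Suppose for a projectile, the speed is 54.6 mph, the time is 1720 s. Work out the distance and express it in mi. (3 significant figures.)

26.1 mi

Rearranging v = d/t for d: d = v·t.
v = 54.6 mph = 24.41 m/s; t = 1720 s.
d = 41982 m
41982 m × (1 mi / 1609 m) = 26.09 mi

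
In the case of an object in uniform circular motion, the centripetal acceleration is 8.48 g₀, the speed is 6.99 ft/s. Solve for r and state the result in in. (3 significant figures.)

Solving a = v²/r for r: r = v²/a.
a = 8.48 g₀ = 83.16 m/s²; v = 6.99 ft/s = 2.131 m/s.
r = 0.05458 m
0.05458 m × (1 in / 0.02540 m) = 2.149 in

2.15 in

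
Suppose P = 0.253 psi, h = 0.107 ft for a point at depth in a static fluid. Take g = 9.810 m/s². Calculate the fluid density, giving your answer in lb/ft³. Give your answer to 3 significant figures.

Rearranging P = ρ·g·h for ρ: ρ = P/(g·h).
P = 0.253 psi = 1744 Pa; h = 0.107 ft = 0.03261 m; g = 9.810 m/s².
ρ = 5452 kg/m³
5452 kg/m³ × (1 lb/ft³ / 16.02 kg/m³) = 340.4 lb/ft³

340 lb/ft³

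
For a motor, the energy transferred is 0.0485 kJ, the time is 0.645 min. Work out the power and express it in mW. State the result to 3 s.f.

P is given directly by: P = W/t.
W = 0.0485 kJ = 48.50 J; t = 0.645 min = 38.70 s.
P = 1.253 W
1.253 W × (1 mW / 0.001000 W) = 1253 mW

1250 mW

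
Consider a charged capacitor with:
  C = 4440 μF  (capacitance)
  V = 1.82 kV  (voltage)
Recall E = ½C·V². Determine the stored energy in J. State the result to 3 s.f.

Directly: E = ½CV².
C = 4440 μF = 0.004440 F; V = 1.82 kV = 1820 V.
E = 7354 J

7350 J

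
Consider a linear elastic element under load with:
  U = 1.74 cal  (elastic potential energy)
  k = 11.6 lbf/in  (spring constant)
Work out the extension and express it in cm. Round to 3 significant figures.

8.47 cm

Solving U = ½k·x² for x: x = √(2U/k).
U = 1.74 cal = 7.280 J; k = 11.6 lbf/in = 2031 N/m.
x = 0.08466 m
0.08466 m × (1 cm / 0.01000 m) = 8.466 cm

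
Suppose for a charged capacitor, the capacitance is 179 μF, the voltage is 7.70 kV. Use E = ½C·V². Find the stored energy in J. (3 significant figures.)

E is given directly by: E = ½CV².
C = 179 μF = 1.790×10^-4 F; V = 7.70 kV = 7700 V.
E = 5306 J

5310 J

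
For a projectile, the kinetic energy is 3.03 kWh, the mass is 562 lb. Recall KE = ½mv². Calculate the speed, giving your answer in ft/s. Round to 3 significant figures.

Solving KE = ½mv² for v: v = √(2·KE/m).
KE = 3.03 kWh = 1.091×10^7 J; m = 562 lb = 254.9 kg.
v = 292.5 m/s
292.5 m/s × (1 ft/s / 0.3048 m/s) = 959.8 ft/s

960 ft/s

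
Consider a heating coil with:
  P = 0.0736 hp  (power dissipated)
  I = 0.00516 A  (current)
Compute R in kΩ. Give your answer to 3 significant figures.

Rearranging P = I²R for R: R = P/I².
P = 0.0736 hp = 54.88 W; I = 0.00516 A.
R = 2.061×10^6 Ω
2.061×10^6 Ω × (1 kΩ / 1000 Ω) = 2061 kΩ

2060 kΩ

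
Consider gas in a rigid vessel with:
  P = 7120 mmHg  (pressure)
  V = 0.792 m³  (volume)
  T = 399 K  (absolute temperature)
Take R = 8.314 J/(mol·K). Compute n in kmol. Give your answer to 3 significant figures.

Rearranging: n = PV/(RT).
P = 7120 mmHg = 9.493×10^5 Pa; V = 0.792 m³; T = 399 K; R = 8.314 J/(mol·K).
n = 226.6 mol
226.6 mol × (1 kmol / 1000 mol) = 0.2266 kmol

0.227 kmol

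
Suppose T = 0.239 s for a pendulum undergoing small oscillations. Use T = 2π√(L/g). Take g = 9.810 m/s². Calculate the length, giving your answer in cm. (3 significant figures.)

1.42 cm

Solving T = 2π√(L/g) for L: L = g·(T/2π)².
T = 0.239 s; g = 9.810 m/s².
L = 0.01419 m
0.01419 m × (1 cm / 0.01000 m) = 1.419 cm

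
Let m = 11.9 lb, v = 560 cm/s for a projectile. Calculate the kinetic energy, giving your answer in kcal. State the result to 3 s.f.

Directly: KE = ½mv².
m = 11.9 lb = 5.398 kg; v = 560 cm/s = 5.600 m/s.
KE = 84.64 J  (the unit combination reduces to kg·m²/s² = J)
84.64 J × (1 kcal / 4184 J) = 0.02023 kcal

0.0202 kcal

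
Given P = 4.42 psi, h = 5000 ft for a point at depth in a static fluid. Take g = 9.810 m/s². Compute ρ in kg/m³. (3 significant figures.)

2.04 kg/m³

Solving P = ρ·g·h for ρ: ρ = P/(g·h).
P = 4.42 psi = 30475 Pa; h = 5000 ft = 1524 m; g = 9.810 m/s².
ρ = 2.038 kg/m³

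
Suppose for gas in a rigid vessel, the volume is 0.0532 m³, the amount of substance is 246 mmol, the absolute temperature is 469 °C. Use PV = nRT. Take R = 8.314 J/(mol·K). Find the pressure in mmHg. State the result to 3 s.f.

From the ideal-gas law: P = nRT/V.
V = 0.0532 m³; n = 246 mmol = 0.2460 mol; T = 469 °C = 742.1 K; R = 8.314 J/(mol·K).
P = 28532 Pa  (the unit combination reduces to kg/(m·s²) = Pa)
28532 Pa × (1 mmHg / 133.3 Pa) = 214.0 mmHg

214 mmHg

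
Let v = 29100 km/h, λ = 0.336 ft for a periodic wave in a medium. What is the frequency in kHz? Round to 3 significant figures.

78.9 kHz

Solving v = f·λ for f: f = v/λ.
v = 29100 km/h = 8083 m/s; λ = 0.336 ft = 0.1024 m.
f = 78929 Hz
78929 Hz × (1 kHz / 1000 Hz) = 78.93 kHz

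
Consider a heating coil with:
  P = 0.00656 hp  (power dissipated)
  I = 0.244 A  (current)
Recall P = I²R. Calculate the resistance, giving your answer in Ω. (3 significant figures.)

Solving P = I²R for R: R = P/I².
P = 0.00656 hp = 4.892 W; I = 0.244 A.
R = 82.17 Ω

82.2 Ω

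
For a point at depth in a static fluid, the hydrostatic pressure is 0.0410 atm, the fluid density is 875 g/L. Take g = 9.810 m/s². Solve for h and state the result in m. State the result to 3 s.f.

Solving P = ρ·g·h for h: h = P/(ρ·g).
P = 0.0410 atm = 4154 Pa; ρ = 875 g/L = 875.0 kg/m³; g = 9.810 m/s².
h = 0.4840 m

0.484 m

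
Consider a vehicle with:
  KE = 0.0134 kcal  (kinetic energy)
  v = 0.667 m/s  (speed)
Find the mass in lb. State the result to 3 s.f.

Solving KE = ½mv² for m: m = 2·KE/v².
KE = 0.0134 kcal = 56.07 J; v = 0.667 m/s.
m = 252.0 kg
252.0 kg × (1 lb / 0.4536 kg) = 555.7 lb

556 lb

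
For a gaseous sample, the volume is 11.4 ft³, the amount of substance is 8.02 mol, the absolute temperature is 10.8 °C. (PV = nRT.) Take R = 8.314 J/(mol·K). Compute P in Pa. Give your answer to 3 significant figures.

From the ideal-gas law: P = nRT/V.
V = 11.4 ft³ = 0.3228 m³; n = 8.02 mol; T = 10.8 °C = 283.9 K; R = 8.314 J/(mol·K).
P = 58651 Pa

58700 Pa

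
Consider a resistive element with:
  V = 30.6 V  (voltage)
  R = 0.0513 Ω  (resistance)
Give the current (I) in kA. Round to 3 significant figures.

0.596 kA

Solving V = I·R for I: I = V/R.
V = 30.6 V; R = 0.0513 Ω.
I = 596.5 A
596.5 A × (1 kA / 1000 A) = 0.5965 kA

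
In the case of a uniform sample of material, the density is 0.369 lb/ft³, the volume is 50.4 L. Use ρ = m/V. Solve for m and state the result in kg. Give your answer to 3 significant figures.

0.298 kg

Solving ρ = m/V for m: m = ρV.
ρ = 0.369 lb/ft³ = 5.911 kg/m³; V = 50.4 L = 0.05040 m³.
m = 0.2979 kg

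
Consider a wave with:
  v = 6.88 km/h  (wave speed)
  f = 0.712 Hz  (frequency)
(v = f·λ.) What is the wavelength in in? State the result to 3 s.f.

106 in

Rearranging: λ = v/f.
v = 6.88 km/h = 1.911 m/s; f = 0.712 Hz.
λ = 2.684 m
2.684 m × (1 in / 0.02540 m) = 105.7 in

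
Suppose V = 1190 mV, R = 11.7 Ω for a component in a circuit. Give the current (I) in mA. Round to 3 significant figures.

Rearranging: I = V/R.
V = 1190 mV = 1.190 V; R = 11.7 Ω.
I = 0.1017 A
0.1017 A × (1 mA / 0.001000 A) = 101.7 mA

102 mA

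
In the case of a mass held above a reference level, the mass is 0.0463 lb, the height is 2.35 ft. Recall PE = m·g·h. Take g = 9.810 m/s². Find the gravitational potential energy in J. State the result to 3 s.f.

0.148 J

PE is given directly by: PE = mgh.
m = 0.0463 lb = 0.02100 kg; h = 2.35 ft = 0.7163 m; g = 9.810 m/s².
PE = 0.1476 J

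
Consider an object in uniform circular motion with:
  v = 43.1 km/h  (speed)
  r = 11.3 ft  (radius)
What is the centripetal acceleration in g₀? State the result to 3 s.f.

a is given directly by: a = v²/r.
v = 43.1 km/h = 11.97 m/s; r = 11.3 ft = 3.444 m.
a = 41.62 m/s²
41.62 m/s² × (1 g₀ / 9.807 m/s²) = 4.244 g₀

4.24 g₀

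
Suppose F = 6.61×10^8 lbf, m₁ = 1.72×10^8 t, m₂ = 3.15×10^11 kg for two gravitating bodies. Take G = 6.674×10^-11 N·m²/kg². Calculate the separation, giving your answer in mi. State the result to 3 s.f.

Solving F = G·m₁·m₂/r² for r: r = √(G·m₁m₂/F).
F = 6.61×10^8 lbf = 2.940×10^9 N; m₁ = 1.72×10^8 t = 1.720×10^11 kg; m₂ = 3.15×10^11 kg; G = 6.674×10^-11 N·m²/kg².
r = 35.07 m
35.07 m × (1 mi / 1609 m) = 0.02179 mi

0.0218 mi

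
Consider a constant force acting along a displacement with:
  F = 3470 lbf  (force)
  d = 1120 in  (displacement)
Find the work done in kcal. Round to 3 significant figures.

Directly: W = F·d.
F = 3470 lbf = 15435 N; d = 1120 in = 28.45 m.
W = 4.391×10^5 J
4.391×10^5 J × (1 kcal / 4184 J) = 104.9 kcal

105 kcal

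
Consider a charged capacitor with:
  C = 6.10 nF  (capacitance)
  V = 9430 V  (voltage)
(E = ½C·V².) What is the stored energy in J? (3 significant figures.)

0.271 J

Directly: E = ½CV².
C = 6.10 nF = 6.100×10^-9 F; V = 9430 V.
E = 0.2712 J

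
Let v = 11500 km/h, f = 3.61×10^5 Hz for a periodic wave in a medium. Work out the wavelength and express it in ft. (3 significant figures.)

Rearranging v = f·λ for λ: λ = v/f.
v = 11500 km/h = 3194 m/s; f = 3.61×10^5 Hz.
λ = 0.008849 m
0.008849 m × (1 ft / 0.3048 m) = 0.02903 ft

0.0290 ft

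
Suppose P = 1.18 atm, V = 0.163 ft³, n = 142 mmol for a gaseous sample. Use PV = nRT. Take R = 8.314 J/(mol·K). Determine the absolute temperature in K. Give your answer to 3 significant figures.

Rearranging: T = PV/(nR).
P = 1.18 atm = 1.196×10^5 Pa; V = 0.163 ft³ = 0.004616 m³; n = 142 mmol = 0.1420 mol; R = 8.314 J/(mol·K).
T = 467.4 K

467 K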